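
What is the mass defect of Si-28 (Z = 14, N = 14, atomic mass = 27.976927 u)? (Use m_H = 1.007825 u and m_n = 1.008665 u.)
Δm = Z·m_H + N·m_n − M = 0.2539 u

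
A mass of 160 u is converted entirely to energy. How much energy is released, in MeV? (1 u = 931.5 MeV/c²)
E = mc² = 1.49e5 MeV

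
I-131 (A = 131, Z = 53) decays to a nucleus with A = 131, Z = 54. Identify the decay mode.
ΔA = 0, ΔZ = +1 ⇒ beta-minus decay (β⁻)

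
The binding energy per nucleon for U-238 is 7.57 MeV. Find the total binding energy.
B.E. = 7.57 × 238 = 1802 MeV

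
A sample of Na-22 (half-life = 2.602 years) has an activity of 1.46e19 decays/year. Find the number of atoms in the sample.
N = A/λ = 5.481e19 atoms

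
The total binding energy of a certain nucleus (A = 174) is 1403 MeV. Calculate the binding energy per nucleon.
B.E./A = 1403/174 = 8.063 MeV/nucleon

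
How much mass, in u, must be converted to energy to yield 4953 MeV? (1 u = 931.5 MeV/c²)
m = E/c² = 5.317 u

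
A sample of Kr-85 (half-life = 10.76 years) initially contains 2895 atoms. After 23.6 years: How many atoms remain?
N = N₀(1/2)^(t/t½) = 633 atoms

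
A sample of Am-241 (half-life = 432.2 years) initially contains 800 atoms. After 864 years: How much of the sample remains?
N = N₀(1/2)^(t/t½) = 200.1 atoms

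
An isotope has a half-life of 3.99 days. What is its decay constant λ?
λ = ln(2)/t½ = 0.1737 day⁻¹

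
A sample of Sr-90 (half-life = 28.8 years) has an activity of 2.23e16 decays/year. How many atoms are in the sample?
N = A/λ = 9.266e17 atoms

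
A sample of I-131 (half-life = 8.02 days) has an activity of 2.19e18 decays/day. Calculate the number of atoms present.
N = A/λ = 2.534e19 atoms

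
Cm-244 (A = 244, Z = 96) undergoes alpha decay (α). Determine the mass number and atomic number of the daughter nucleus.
Daughter: A = 240, Z = 94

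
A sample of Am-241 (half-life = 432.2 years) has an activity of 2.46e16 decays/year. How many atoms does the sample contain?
N = A/λ = 1.534e19 atoms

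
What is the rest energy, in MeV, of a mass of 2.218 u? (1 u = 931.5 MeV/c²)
E = mc² = 2066 MeV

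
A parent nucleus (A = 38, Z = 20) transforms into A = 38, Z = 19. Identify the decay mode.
ΔA = 0, ΔZ = -1 ⇒ beta-plus decay (β⁺) or electron capture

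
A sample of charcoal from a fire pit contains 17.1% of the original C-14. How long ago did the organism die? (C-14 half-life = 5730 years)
Age = t½ × log₂(1/ratio) = 14600 years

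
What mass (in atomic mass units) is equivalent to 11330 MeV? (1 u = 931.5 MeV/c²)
m = E/c² = 12.16 u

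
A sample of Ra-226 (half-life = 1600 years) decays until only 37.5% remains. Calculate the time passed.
t = t½ × log₂(N₀/N) = 2264 years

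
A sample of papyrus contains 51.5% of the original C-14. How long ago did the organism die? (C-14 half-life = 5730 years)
Age = t½ × log₂(1/ratio) = 5486 years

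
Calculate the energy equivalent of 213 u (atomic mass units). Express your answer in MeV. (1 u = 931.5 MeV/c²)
E = mc² = 1.984e5 MeV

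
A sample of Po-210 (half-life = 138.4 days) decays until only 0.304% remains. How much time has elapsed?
t = t½ × log₂(N₀/N) = 1157 days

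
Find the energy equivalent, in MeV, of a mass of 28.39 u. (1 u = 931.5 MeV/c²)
E = mc² = 26450 MeV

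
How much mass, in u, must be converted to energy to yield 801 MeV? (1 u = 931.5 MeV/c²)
m = E/c² = 0.8599 u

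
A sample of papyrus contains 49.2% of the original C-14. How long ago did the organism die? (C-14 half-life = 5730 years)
Age = t½ × log₂(1/ratio) = 5863 years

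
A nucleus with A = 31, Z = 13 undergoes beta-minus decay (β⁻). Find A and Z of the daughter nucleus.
Daughter: A = 31, Z = 14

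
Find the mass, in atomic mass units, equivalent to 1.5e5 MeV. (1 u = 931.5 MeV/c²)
m = E/c² = 161 u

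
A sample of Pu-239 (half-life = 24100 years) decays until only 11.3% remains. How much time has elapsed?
t = t½ × log₂(N₀/N) = 75810 years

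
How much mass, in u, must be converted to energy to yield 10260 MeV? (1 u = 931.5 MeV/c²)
m = E/c² = 11.01 u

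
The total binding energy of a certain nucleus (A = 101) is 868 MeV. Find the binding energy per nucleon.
B.E./A = 868/101 = 8.594 MeV/nucleon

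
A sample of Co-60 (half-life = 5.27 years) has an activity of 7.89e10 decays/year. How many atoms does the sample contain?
N = A/λ = 5.999e11 atoms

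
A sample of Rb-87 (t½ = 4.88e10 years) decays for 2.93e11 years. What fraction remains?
N/N₀ = (1/2)^(t/t½) = 0.01558 = 1.56%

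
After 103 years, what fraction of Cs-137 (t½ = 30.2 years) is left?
N/N₀ = (1/2)^(t/t½) = 0.09404 = 9.4%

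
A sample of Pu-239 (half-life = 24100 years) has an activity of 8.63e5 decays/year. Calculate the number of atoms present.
N = A/λ = 3.001e10 atoms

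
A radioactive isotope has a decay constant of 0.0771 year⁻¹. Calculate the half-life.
t½ = ln(2)/λ = 8.99 years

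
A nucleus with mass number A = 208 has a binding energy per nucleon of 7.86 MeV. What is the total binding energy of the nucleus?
B.E. = 7.86 × 208 = 1635 MeV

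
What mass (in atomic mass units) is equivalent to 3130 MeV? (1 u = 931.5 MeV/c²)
m = E/c² = 3.36 u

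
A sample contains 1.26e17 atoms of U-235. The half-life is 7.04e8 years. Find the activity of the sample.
A = λN = 1.241e8 decays/year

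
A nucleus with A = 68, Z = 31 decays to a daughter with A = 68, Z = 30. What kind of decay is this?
ΔA = 0, ΔZ = -1 ⇒ beta-plus decay (β⁺) or electron capture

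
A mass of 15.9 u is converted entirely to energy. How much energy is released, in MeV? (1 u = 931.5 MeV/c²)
E = mc² = 14810 MeV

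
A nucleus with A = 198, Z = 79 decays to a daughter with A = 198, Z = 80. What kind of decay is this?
ΔA = 0, ΔZ = +1 ⇒ beta-minus decay (β⁻)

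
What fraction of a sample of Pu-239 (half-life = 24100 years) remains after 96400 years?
N/N₀ = (1/2)^(t/t½) = 0.0625 = 6.25%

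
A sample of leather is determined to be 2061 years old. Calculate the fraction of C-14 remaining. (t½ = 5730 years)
N/N₀ = (1/2)^(t/t½) = 0.7793 = 77.9%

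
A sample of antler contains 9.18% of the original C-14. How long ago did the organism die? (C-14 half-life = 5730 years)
Age = t½ × log₂(1/ratio) = 19740 years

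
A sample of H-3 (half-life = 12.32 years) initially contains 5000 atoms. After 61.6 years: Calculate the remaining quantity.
N = N₀(1/2)^(t/t½) = 156.2 atoms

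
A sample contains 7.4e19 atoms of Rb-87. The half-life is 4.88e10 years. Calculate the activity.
A = λN = 1.051e9 decays/year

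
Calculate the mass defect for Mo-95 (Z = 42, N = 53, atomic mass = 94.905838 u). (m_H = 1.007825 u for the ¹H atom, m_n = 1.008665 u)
Δm = Z·m_H + N·m_n − M = 0.8821 u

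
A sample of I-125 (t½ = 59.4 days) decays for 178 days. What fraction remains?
N/N₀ = (1/2)^(t/t½) = 0.1253 = 12.5%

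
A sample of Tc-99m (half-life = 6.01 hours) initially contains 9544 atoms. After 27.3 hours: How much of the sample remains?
N = N₀(1/2)^(t/t½) = 409.6 atoms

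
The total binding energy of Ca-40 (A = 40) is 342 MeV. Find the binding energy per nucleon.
B.E./A = 342/40 = 8.55 MeV/nucleon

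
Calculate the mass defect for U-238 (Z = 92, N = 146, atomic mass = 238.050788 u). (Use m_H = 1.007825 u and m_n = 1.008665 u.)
Δm = Z·m_H + N·m_n − M = 1.934 u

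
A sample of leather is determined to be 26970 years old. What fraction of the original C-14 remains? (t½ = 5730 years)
N/N₀ = (1/2)^(t/t½) = 0.03829 = 3.83%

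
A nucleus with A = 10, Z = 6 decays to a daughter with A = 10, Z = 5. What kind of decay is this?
ΔA = 0, ΔZ = -1 ⇒ beta-plus decay (β⁺) or electron capture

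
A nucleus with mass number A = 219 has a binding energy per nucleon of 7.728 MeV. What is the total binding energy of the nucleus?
B.E. = 7.728 × 219 = 1692 MeV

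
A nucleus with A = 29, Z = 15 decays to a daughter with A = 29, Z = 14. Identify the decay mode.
ΔA = 0, ΔZ = -1 ⇒ beta-plus decay (β⁺) or electron capture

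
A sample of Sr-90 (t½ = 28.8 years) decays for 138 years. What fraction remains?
N/N₀ = (1/2)^(t/t½) = 0.0361 = 3.61%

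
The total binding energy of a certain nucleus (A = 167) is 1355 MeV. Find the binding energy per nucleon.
B.E./A = 1355/167 = 8.114 MeV/nucleon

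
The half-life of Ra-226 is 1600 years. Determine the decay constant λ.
λ = ln(2)/t½ = 4.332e-4 year⁻¹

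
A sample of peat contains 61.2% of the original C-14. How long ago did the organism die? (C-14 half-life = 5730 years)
Age = t½ × log₂(1/ratio) = 4059 years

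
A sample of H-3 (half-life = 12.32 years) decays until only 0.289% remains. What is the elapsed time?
t = t½ × log₂(N₀/N) = 103.9 years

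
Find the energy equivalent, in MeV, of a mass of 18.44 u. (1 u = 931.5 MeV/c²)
E = mc² = 17180 MeV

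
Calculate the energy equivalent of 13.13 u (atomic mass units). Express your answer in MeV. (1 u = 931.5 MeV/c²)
E = mc² = 12230 MeV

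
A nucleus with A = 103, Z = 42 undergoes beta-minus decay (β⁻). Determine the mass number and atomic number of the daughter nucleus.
Daughter: A = 103, Z = 43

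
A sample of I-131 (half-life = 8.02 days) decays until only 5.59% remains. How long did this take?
t = t½ × log₂(N₀/N) = 33.37 days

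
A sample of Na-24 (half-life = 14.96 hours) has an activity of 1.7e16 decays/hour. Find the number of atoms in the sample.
N = A/λ = 3.669e17 atoms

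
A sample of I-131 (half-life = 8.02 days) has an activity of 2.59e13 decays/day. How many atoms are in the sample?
N = A/λ = 2.997e14 atoms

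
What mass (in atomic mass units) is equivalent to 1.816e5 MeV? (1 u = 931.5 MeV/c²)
m = E/c² = 195 u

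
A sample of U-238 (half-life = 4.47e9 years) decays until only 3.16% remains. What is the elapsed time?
t = t½ × log₂(N₀/N) = 2.228e10 years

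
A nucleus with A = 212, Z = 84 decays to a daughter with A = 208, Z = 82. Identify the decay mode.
ΔA = -4, ΔZ = -2 ⇒ alpha decay (α)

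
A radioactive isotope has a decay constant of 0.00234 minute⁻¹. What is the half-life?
t½ = ln(2)/λ = 296.2 minutes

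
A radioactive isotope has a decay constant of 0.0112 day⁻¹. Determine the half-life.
t½ = ln(2)/λ = 61.89 days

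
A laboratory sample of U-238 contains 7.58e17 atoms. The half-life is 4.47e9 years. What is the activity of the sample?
A = λN = 1.175e8 decays/year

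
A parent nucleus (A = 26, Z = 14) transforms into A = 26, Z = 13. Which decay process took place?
ΔA = 0, ΔZ = -1 ⇒ beta-plus decay (β⁺) or electron capture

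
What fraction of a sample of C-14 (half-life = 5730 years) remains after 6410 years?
N/N₀ = (1/2)^(t/t½) = 0.4605 = 46.1%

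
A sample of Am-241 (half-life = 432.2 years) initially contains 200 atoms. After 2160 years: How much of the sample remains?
N = N₀(1/2)^(t/t½) = 6.26 atoms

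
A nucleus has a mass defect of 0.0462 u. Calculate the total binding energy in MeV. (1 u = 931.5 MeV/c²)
B.E. = Δm × 931.5 = 43.04 MeV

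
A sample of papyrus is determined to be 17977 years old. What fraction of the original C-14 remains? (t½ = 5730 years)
N/N₀ = (1/2)^(t/t½) = 0.1136 = 11.4%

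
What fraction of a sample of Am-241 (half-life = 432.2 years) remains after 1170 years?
N/N₀ = (1/2)^(t/t½) = 0.1531 = 15.3%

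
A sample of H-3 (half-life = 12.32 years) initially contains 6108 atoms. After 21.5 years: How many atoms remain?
N = N₀(1/2)^(t/t½) = 1822 atoms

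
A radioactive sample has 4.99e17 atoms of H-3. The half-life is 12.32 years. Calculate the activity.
A = λN = 2.807e16 decays/year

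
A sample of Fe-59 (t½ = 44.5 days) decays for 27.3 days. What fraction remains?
N/N₀ = (1/2)^(t/t½) = 0.6536 = 65.4%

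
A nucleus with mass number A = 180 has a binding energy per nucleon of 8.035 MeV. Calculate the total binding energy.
B.E. = 8.035 × 180 = 1446 MeV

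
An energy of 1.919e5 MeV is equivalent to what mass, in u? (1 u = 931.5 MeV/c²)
m = E/c² = 206 u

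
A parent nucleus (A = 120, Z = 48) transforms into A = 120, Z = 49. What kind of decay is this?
ΔA = 0, ΔZ = +1 ⇒ beta-minus decay (β⁻)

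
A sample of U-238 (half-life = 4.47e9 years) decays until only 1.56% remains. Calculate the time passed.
t = t½ × log₂(N₀/N) = 2.683e10 years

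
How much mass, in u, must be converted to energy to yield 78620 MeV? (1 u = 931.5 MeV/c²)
m = E/c² = 84.4 u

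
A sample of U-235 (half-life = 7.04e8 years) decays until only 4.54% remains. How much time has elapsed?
t = t½ × log₂(N₀/N) = 3.141e9 years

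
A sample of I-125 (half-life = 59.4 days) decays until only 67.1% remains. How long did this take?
t = t½ × log₂(N₀/N) = 34.19 days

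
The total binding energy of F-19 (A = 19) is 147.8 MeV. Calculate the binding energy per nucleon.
B.E./A = 147.8/19 = 7.779 MeV/nucleon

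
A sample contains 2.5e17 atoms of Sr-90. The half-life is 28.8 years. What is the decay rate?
A = λN = 6.017e15 decays/year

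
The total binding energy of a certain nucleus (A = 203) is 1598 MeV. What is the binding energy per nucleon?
B.E./A = 1598/203 = 7.872 MeV/nucleon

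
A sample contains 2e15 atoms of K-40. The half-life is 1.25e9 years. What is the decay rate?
A = λN = 1.109e6 decays/year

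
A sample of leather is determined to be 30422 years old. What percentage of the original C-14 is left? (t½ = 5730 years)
N/N₀ = (1/2)^(t/t½) = 0.02522 = 2.52%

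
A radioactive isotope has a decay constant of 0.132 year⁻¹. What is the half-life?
t½ = ln(2)/λ = 5.251 years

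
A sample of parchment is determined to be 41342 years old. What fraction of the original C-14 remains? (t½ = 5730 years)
N/N₀ = (1/2)^(t/t½) = 0.006731 = 0.673%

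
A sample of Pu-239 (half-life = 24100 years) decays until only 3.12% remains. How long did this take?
t = t½ × log₂(N₀/N) = 1.206e5 years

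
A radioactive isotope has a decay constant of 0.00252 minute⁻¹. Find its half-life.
t½ = ln(2)/λ = 275.1 minutes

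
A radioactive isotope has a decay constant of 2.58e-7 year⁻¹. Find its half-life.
t½ = ln(2)/λ = 2.687e6 years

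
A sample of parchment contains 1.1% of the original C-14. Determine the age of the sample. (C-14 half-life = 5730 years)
Age = t½ × log₂(1/ratio) = 37280 years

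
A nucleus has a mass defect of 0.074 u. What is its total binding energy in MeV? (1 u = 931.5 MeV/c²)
B.E. = Δm × 931.5 = 68.93 MeV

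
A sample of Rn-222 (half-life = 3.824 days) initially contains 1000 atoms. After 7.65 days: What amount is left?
N = N₀(1/2)^(t/t½) = 249.9 atoms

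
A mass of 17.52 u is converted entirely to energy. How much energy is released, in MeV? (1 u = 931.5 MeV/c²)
E = mc² = 16320 MeV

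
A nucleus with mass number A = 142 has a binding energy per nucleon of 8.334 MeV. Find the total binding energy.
B.E. = 8.334 × 142 = 1183 MeV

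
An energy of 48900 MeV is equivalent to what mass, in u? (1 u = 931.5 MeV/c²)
m = E/c² = 52.5 u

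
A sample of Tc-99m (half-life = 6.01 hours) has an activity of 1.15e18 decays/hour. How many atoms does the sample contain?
N = A/λ = 9.971e18 atoms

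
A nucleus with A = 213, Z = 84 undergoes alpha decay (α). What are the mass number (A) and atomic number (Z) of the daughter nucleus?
Daughter: A = 209, Z = 82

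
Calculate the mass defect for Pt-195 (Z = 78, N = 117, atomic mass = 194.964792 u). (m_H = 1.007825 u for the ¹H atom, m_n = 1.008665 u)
Δm = Z·m_H + N·m_n − M = 1.659 u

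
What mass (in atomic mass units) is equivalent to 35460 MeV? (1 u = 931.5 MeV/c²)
m = E/c² = 38.07 u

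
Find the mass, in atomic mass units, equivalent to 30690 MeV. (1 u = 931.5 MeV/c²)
m = E/c² = 32.95 u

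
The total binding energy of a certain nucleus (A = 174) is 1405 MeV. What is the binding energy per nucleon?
B.E./A = 1405/174 = 8.075 MeV/nucleon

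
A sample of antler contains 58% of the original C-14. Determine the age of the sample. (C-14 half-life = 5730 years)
Age = t½ × log₂(1/ratio) = 4503 years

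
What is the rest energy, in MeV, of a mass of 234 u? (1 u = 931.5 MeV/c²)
E = mc² = 2.18e5 MeV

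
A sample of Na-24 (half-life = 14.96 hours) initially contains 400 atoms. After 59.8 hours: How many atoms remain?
N = N₀(1/2)^(t/t½) = 25.05 atoms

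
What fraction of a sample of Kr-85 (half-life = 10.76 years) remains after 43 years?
N/N₀ = (1/2)^(t/t½) = 0.06266 = 6.27%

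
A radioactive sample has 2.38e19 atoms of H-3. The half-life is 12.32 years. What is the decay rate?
A = λN = 1.339e18 decays/year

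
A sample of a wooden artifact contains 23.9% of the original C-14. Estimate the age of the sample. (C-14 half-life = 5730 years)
Age = t½ × log₂(1/ratio) = 11830 years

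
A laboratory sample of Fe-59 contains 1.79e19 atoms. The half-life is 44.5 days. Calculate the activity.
A = λN = 2.788e17 decays/day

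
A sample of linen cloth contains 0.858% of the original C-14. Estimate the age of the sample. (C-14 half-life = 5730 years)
Age = t½ × log₂(1/ratio) = 39340 years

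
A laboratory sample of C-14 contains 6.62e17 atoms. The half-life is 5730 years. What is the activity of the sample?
A = λN = 8.008e13 decays/year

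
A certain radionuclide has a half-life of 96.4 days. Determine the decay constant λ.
λ = ln(2)/t½ = 0.00719 day⁻¹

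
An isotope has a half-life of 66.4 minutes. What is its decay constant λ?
λ = ln(2)/t½ = 0.01044 minute⁻¹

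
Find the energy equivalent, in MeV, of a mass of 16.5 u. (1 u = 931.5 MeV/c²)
E = mc² = 15370 MeV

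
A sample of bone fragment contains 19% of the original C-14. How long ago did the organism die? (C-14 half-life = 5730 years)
Age = t½ × log₂(1/ratio) = 13730 years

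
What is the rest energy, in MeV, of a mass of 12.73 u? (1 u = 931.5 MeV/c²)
E = mc² = 11860 MeV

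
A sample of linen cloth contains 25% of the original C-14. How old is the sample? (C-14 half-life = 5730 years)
Age = t½ × log₂(1/ratio) = 11460 years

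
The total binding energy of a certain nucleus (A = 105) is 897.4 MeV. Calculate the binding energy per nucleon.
B.E./A = 897.4/105 = 8.547 MeV/nucleon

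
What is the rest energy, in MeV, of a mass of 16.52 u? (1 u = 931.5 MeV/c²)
E = mc² = 15390 MeV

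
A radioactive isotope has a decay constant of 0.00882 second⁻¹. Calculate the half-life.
t½ = ln(2)/λ = 78.59 seconds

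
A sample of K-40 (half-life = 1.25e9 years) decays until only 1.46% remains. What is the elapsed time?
t = t½ × log₂(N₀/N) = 7.622e9 years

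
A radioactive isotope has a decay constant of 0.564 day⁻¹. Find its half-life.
t½ = ln(2)/λ = 1.229 days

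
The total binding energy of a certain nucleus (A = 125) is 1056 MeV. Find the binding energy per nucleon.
B.E./A = 1056/125 = 8.448 MeV/nucleon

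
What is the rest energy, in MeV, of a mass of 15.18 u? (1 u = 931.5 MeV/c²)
E = mc² = 14140 MeV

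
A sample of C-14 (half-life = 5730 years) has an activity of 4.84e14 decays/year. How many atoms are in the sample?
N = A/λ = 4.001e18 atoms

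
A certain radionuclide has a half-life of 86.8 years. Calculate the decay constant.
λ = ln(2)/t½ = 0.007986 year⁻¹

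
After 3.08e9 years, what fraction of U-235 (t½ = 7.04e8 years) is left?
N/N₀ = (1/2)^(t/t½) = 0.04819 = 4.82%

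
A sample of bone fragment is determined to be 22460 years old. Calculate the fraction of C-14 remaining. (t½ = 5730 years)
N/N₀ = (1/2)^(t/t½) = 0.06608 = 6.61%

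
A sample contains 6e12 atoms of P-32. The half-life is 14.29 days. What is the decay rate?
A = λN = 2.91e11 decays/day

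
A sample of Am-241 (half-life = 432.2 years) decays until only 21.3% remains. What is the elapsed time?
t = t½ × log₂(N₀/N) = 964.3 years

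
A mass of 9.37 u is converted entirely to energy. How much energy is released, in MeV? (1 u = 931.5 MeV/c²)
E = mc² = 8728 MeV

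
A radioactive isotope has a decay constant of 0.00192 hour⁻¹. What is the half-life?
t½ = ln(2)/λ = 361 hours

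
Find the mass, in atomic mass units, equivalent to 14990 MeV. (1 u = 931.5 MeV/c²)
m = E/c² = 16.09 u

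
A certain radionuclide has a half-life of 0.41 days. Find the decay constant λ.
λ = ln(2)/t½ = 1.691 day⁻¹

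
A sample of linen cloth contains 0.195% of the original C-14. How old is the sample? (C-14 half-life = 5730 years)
Age = t½ × log₂(1/ratio) = 51580 years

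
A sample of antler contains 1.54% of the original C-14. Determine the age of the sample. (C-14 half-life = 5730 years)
Age = t½ × log₂(1/ratio) = 34500 years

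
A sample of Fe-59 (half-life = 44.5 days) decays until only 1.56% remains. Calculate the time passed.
t = t½ × log₂(N₀/N) = 267.1 days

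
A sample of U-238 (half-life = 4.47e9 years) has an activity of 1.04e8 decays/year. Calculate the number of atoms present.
N = A/λ = 6.707e17 atoms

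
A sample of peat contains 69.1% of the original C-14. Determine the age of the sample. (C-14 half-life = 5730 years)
Age = t½ × log₂(1/ratio) = 3055 years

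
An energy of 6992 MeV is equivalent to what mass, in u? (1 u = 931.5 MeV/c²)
m = E/c² = 7.506 u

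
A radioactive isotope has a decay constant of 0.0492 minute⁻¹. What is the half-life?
t½ = ln(2)/λ = 14.09 minutes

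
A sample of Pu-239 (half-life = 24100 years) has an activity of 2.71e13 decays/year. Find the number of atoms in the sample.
N = A/λ = 9.422e17 atoms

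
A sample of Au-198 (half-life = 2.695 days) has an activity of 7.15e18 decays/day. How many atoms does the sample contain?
N = A/λ = 2.78e19 atoms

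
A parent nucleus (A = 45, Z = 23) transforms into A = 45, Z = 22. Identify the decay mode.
ΔA = 0, ΔZ = -1 ⇒ beta-plus decay (β⁺) or electron capture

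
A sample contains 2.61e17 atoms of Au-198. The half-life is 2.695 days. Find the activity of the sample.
A = λN = 6.713e16 decays/day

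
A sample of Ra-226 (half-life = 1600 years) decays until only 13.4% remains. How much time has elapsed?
t = t½ × log₂(N₀/N) = 4640 years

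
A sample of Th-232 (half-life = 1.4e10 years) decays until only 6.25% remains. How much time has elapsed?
t = t½ × log₂(N₀/N) = 5.6e10 years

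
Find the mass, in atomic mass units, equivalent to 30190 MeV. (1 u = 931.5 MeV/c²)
m = E/c² = 32.41 u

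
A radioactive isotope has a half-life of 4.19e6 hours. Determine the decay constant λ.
λ = ln(2)/t½ = 1.654e-7 hour⁻¹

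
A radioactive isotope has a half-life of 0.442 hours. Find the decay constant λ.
λ = ln(2)/t½ = 1.568 hour⁻¹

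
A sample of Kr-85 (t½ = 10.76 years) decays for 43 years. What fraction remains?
N/N₀ = (1/2)^(t/t½) = 0.06266 = 6.27%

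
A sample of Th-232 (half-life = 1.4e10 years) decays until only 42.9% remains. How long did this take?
t = t½ × log₂(N₀/N) = 1.709e10 years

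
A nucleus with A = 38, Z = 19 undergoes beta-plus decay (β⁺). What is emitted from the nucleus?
β⁺: positron (e⁺) + neutrino (νₑ)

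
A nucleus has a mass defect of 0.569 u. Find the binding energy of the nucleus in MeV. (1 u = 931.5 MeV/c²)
B.E. = Δm × 931.5 = 530 MeV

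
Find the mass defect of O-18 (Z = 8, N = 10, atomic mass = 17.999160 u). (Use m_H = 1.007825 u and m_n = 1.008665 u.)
Δm = Z·m_H + N·m_n − M = 0.1501 u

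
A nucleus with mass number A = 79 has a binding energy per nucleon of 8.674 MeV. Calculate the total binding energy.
B.E. = 8.674 × 79 = 685.2 MeV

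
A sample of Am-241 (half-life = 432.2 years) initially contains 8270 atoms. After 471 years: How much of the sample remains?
N = N₀(1/2)^(t/t½) = 3886 atoms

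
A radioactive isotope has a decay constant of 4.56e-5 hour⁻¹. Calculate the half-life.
t½ = ln(2)/λ = 15200 hours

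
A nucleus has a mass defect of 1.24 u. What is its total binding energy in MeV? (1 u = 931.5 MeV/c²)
B.E. = Δm × 931.5 = 1155 MeV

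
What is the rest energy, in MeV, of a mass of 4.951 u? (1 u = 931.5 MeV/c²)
E = mc² = 4612 MeV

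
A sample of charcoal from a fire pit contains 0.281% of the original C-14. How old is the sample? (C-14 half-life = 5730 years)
Age = t½ × log₂(1/ratio) = 48560 years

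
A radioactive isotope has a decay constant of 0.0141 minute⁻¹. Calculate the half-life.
t½ = ln(2)/λ = 49.16 minutes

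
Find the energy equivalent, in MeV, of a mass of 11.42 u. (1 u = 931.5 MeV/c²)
E = mc² = 10640 MeV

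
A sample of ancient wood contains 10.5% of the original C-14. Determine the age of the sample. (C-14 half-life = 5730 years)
Age = t½ × log₂(1/ratio) = 18630 years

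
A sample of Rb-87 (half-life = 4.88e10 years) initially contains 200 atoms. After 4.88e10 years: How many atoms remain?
N = N₀(1/2)^(t/t½) = 100 atoms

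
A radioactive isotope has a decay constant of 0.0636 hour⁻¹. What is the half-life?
t½ = ln(2)/λ = 10.9 hours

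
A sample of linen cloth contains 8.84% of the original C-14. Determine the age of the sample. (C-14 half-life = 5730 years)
Age = t½ × log₂(1/ratio) = 20050 years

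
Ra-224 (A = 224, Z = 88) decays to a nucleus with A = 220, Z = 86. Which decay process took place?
ΔA = -4, ΔZ = -2 ⇒ alpha decay (α)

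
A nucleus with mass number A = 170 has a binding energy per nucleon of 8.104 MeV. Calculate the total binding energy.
B.E. = 8.104 × 170 = 1378 MeV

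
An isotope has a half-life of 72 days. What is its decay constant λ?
λ = ln(2)/t½ = 0.009627 day⁻¹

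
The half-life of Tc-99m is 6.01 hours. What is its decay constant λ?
λ = ln(2)/t½ = 0.1153 hour⁻¹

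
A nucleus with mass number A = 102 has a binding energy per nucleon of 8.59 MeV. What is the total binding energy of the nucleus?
B.E. = 8.59 × 102 = 876.2 MeV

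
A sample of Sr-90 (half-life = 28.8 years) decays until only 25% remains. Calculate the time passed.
t = t½ × log₂(N₀/N) = 57.6 years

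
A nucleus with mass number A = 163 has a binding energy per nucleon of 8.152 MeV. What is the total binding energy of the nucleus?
B.E. = 8.152 × 163 = 1329 MeV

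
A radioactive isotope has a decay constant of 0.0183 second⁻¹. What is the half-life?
t½ = ln(2)/λ = 37.88 seconds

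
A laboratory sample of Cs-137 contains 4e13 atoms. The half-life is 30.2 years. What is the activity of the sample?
A = λN = 9.181e11 decays/year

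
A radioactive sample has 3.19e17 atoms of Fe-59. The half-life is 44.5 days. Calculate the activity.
A = λN = 4.969e15 decays/day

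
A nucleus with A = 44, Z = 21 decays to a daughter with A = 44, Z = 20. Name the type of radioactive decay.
ΔA = 0, ΔZ = -1 ⇒ beta-plus decay (β⁺) or electron capture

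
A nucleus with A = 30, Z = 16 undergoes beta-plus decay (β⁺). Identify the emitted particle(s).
β⁺: positron (e⁺) + neutrino (νₑ)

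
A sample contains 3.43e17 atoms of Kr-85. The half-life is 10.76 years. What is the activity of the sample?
A = λN = 2.21e16 decays/year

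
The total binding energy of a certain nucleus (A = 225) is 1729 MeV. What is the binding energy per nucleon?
B.E./A = 1729/225 = 7.684 MeV/nucleon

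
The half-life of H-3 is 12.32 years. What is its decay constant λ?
λ = ln(2)/t½ = 0.05626 year⁻¹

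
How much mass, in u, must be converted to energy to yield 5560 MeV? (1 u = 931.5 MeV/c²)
m = E/c² = 5.969 u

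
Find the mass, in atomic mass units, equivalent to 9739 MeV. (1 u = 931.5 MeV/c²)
m = E/c² = 10.46 u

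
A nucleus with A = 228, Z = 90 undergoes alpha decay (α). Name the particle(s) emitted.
α particle = ⁴₂He (2 protons + 2 neutrons)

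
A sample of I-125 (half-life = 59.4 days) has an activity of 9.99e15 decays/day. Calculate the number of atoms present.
N = A/λ = 8.561e17 atoms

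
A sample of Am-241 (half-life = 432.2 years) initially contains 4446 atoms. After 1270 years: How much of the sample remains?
N = N₀(1/2)^(t/t½) = 580 atoms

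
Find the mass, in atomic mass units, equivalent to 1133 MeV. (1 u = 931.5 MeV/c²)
m = E/c² = 1.216 u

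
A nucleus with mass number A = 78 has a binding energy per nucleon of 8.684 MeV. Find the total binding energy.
B.E. = 8.684 × 78 = 677.4 MeV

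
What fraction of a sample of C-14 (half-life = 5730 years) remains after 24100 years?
N/N₀ = (1/2)^(t/t½) = 0.05419 = 5.42%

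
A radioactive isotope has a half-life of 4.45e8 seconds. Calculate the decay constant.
λ = ln(2)/t½ = 1.558e-9 second⁻¹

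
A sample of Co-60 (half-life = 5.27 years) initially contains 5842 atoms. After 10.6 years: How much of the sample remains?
N = N₀(1/2)^(t/t½) = 1449 atoms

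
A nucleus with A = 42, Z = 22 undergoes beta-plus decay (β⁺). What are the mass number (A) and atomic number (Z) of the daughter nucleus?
Daughter: A = 42, Z = 21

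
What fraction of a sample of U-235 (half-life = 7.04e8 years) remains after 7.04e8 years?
N/N₀ = (1/2)^(t/t½) = 0.5 = 50%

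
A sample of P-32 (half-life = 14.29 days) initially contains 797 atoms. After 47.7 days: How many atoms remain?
N = N₀(1/2)^(t/t½) = 78.82 atoms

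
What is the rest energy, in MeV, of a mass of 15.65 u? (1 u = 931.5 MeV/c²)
E = mc² = 14580 MeV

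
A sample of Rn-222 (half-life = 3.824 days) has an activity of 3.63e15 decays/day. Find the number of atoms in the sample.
N = A/λ = 2.003e16 atoms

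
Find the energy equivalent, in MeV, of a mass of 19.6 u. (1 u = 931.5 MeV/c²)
E = mc² = 18260 MeV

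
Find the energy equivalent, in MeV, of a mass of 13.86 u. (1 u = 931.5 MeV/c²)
E = mc² = 12910 MeV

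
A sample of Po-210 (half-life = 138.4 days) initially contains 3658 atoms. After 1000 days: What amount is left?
N = N₀(1/2)^(t/t½) = 24.44 atoms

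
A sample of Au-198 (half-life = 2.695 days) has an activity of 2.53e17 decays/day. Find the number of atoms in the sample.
N = A/λ = 9.837e17 atoms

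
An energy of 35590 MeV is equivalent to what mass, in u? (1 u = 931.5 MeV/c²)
m = E/c² = 38.21 u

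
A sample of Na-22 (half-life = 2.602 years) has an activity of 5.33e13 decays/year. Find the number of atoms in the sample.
N = A/λ = 2.001e14 atoms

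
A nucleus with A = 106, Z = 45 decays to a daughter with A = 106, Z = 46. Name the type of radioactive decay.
ΔA = 0, ΔZ = +1 ⇒ beta-minus decay (β⁻)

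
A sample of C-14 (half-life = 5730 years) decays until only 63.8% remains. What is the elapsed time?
t = t½ × log₂(N₀/N) = 3715 years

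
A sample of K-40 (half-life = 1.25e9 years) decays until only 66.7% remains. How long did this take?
t = t½ × log₂(N₀/N) = 7.303e8 years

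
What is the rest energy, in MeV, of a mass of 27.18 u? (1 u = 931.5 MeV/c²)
E = mc² = 25320 MeV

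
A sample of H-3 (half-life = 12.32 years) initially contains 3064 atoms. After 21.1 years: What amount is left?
N = N₀(1/2)^(t/t½) = 934.8 atoms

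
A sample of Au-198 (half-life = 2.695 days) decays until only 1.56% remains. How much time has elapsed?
t = t½ × log₂(N₀/N) = 16.18 days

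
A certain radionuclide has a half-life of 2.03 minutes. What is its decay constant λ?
λ = ln(2)/t½ = 0.3415 minute⁻¹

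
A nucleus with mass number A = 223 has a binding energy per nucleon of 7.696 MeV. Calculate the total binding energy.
B.E. = 7.696 × 223 = 1716 MeV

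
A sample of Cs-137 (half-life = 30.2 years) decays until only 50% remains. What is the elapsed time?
t = t½ × log₂(N₀/N) = 30.2 years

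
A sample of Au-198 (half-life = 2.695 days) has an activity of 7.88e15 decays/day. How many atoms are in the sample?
N = A/λ = 3.064e16 atoms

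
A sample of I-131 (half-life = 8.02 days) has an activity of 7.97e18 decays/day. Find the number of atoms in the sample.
N = A/λ = 9.222e19 atoms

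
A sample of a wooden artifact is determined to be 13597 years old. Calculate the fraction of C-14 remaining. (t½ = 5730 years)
N/N₀ = (1/2)^(t/t½) = 0.1931 = 19.3%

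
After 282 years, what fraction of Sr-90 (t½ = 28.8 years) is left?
N/N₀ = (1/2)^(t/t½) = 0.001128 = 0.113%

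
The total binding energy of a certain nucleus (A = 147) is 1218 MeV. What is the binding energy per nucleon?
B.E./A = 1218/147 = 8.286 MeV/nucleon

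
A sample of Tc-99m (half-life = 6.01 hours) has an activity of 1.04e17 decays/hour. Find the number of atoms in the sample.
N = A/λ = 9.017e17 atoms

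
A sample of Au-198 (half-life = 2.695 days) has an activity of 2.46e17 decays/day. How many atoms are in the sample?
N = A/λ = 9.565e17 atoms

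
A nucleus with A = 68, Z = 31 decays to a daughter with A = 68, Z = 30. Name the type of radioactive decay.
ΔA = 0, ΔZ = -1 ⇒ beta-plus decay (β⁺) or electron capture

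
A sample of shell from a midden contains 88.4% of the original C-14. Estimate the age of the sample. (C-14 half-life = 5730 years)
Age = t½ × log₂(1/ratio) = 1019 years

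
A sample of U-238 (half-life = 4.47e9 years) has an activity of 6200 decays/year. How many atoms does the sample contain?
N = A/λ = 3.998e13 atoms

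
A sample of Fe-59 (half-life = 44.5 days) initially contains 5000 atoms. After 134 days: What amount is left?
N = N₀(1/2)^(t/t½) = 620.2 atoms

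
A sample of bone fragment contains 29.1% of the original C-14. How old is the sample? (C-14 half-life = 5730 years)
Age = t½ × log₂(1/ratio) = 10200 years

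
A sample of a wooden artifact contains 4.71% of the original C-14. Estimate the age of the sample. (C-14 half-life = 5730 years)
Age = t½ × log₂(1/ratio) = 25260 years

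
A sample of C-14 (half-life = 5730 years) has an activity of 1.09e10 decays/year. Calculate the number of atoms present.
N = A/λ = 9.011e13 atoms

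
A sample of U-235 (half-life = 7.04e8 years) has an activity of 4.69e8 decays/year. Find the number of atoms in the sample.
N = A/λ = 4.763e17 atoms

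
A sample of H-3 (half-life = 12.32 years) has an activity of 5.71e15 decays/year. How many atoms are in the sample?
N = A/λ = 1.015e17 atoms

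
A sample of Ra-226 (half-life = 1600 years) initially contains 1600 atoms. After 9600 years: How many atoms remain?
N = N₀(1/2)^(t/t½) = 25 atoms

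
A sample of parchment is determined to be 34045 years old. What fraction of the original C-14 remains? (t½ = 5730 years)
N/N₀ = (1/2)^(t/t½) = 0.01627 = 1.63%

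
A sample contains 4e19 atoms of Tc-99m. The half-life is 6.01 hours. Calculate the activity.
A = λN = 4.613e18 decays/hour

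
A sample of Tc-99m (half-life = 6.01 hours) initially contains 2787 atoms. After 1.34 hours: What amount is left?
N = N₀(1/2)^(t/t½) = 2388 atoms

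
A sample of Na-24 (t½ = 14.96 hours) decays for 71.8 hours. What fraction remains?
N/N₀ = (1/2)^(t/t½) = 0.03591 = 3.59%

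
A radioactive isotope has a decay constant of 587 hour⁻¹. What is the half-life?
t½ = ln(2)/λ = 0.001181 hours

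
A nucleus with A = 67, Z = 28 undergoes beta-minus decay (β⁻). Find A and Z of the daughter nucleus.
Daughter: A = 67, Z = 29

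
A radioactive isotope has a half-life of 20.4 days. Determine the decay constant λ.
λ = ln(2)/t½ = 0.03398 day⁻¹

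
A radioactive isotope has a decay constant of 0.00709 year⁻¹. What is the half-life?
t½ = ln(2)/λ = 97.76 years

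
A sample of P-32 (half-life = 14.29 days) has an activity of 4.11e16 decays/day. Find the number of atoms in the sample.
N = A/λ = 8.473e17 atoms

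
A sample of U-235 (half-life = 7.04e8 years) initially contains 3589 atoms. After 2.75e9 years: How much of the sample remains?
N = N₀(1/2)^(t/t½) = 239.4 atoms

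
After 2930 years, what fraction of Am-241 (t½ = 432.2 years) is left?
N/N₀ = (1/2)^(t/t½) = 0.009104 = 0.91%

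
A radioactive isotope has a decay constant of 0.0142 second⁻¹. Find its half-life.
t½ = ln(2)/λ = 48.81 seconds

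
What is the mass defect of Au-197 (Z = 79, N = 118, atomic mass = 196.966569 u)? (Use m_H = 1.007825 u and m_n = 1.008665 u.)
Δm = Z·m_H + N·m_n − M = 1.674 u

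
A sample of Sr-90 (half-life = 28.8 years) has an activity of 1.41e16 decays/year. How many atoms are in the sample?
N = A/λ = 5.858e17 atoms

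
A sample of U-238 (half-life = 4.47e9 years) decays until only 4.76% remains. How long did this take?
t = t½ × log₂(N₀/N) = 1.964e10 years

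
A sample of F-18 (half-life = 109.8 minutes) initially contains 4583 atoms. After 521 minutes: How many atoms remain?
N = N₀(1/2)^(t/t½) = 170.9 atoms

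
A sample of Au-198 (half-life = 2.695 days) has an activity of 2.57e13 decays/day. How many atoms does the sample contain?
N = A/λ = 9.992e13 atoms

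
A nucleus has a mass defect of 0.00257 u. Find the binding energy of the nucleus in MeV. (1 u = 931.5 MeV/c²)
B.E. = Δm × 931.5 = 2.394 MeV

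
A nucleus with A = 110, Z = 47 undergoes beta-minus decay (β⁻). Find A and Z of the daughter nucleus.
Daughter: A = 110, Z = 48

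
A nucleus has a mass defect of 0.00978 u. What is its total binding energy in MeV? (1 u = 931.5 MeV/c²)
B.E. = Δm × 931.5 = 9.11 MeV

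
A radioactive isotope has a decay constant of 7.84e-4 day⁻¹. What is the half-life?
t½ = ln(2)/λ = 884.1 days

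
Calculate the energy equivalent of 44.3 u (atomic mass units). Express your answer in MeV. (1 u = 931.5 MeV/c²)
E = mc² = 41270 MeV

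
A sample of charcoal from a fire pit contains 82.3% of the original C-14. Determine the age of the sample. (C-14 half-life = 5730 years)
Age = t½ × log₂(1/ratio) = 1610 years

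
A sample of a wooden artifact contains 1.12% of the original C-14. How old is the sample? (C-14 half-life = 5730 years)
Age = t½ × log₂(1/ratio) = 37130 years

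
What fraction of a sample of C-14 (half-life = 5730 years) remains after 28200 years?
N/N₀ = (1/2)^(t/t½) = 0.033 = 3.3%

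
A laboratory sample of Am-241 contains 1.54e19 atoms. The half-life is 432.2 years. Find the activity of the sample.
A = λN = 2.47e16 decays/year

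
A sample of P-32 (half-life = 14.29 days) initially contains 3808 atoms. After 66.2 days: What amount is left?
N = N₀(1/2)^(t/t½) = 153.5 atoms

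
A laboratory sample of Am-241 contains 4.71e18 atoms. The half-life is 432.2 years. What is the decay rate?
A = λN = 7.554e15 decays/year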